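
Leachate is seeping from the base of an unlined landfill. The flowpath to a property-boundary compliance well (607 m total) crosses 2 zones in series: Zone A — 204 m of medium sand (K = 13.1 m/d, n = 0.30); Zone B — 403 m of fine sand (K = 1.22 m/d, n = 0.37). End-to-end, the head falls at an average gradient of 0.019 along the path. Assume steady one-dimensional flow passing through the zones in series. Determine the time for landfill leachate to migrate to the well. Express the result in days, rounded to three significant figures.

6310 days

For zones in series the flux q is common to all zones; the equivalent conductivity is the harmonic (thickness-weighted) mean, K_eq = L_total / Σ(L_j/K_j).
Σ(L/K) = 204/13.1 + 403/1.22 = 15.57 + 330.3 = 345.9 d
K_eq = L_total / Σ(L/K) = 607 / 345.9 = 1.755 m/d
q = K_eq · i = 1.755 × 0.019 = 0.03334 m/d (same in every zone)
Zone A: v = q/n = 0.03334/0.30 = 0.1111 m/d → t_A = 204/0.1111 = 1836 d
Zone B: v = q/n = 0.03334/0.37 = 0.09011 m/d → t_B = 403/0.09011 = 4472 d
Total t = 1836 + 4472 = 6308 d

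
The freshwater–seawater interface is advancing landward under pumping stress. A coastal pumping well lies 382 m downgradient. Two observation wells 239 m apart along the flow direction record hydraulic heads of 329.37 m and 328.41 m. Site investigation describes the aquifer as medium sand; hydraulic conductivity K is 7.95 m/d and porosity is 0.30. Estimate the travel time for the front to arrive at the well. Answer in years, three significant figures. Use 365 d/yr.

Hydraulic gradient i = (329.37 − 328.41) / 239 = 0.96 / 239 = 0.004017
Darcy flux q = K·i = 7.95 × 0.004017 = 0.03193 m/d
v_s = q/n_e = 0.03193/0.30 = 0.1064 m/d
t = L / v = 382 / 0.1064 = 3589 d
   = 3589 / 365 = 9.83 yr

9.83 years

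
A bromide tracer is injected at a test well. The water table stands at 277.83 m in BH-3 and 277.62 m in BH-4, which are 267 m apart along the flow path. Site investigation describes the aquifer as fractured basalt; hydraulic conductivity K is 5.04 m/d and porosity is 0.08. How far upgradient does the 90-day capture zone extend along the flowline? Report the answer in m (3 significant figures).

4.46 m

Hydraulic gradient i = (277.83 − 277.62) / 267 = 0.21 / 267 = 7.865e-4
Specific discharge q = 5.04 × 7.865e-4 = 0.003964 m/d
v = Ki/n = 5.04·7.865e-4/0.08 = 0.04955 m/d
L = v × T = 0.04955 × 90 = 4.460 m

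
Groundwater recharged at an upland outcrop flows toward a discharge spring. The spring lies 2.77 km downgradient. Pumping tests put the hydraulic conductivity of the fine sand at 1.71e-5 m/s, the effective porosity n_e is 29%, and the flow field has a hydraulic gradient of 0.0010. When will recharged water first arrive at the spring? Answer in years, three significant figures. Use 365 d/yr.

1490 years

K = 1.71e-5 m/s × 86400 s/d = 1.477 m/d
Specific discharge q = 1.477 × 0.0010 = 0.001477 m/d
v = Ki/n = 1.477·0.0010/0.29 = 0.005095 m/d
L = 2.77 km = 2770 m
t = L / v = 2770 / 0.005095 = 543700 d
   = 543700 / 365 = 1490 yr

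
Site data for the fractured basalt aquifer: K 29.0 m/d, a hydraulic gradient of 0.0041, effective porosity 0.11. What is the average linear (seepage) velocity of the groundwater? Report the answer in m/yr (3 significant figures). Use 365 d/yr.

Specific discharge q = 29.0 × 0.0041 = 0.1189 m/d
Average linear velocity = 0.1189 / 0.11 = 1.081 m/d
   = 1.081 × 365 = 395 m/yr

395 m/yr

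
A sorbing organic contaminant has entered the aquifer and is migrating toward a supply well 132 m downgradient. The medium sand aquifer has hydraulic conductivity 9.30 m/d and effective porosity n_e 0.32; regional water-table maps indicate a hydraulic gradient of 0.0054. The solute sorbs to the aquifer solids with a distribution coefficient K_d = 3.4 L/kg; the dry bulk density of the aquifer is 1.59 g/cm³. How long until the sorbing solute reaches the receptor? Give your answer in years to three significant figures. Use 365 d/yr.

41.2 years

Specific discharge q = 9.30 × 0.0054 = 0.05022 m/d
v = Ki/n = 9.30·0.0054/0.32 = 0.1569 m/d
Retardation R = 1 + ρ_b·K_d/n = 1 + 1.59×3.4/0.32 = 17.89
Contaminant velocity v_c = v/R = 0.1569/17.89 = 0.008771 m/d
t = L/v_c = 132/0.008771 = 15050 d
   = 15050/365 = 41.2 yr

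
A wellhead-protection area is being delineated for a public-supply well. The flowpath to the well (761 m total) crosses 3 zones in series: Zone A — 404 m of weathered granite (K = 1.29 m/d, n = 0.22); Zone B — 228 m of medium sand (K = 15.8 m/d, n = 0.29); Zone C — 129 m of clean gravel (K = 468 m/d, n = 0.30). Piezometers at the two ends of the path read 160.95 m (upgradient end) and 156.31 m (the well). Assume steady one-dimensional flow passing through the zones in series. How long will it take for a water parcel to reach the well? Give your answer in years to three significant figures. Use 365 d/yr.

Total head drop ΔH = 160.95 − 156.31 = 4.64 m
Steady 1-D flow in series ⇒ the Darcy flux q is identical in every zone and the zone head losses add (resistances L/K in series).
Σ(L/K) = 404/1.29 + 228/15.8 + 129/468 = 313.2 + 14.43 + 0.2756 = 327.9 d
q = ΔH / Σ(L/K) = 4.64 / 327.9 = 0.01415 m/d (same in every zone)
Zone A: v = q/n = 0.01415/0.22 = 0.06432 m/d → t_A = 404/0.06432 = 6281 d
Zone B: v = q/n = 0.01415/0.29 = 0.04880 m/d → t_B = 228/0.04880 = 4672 d
Zone C: v = q/n = 0.01415/0.30 = 0.04717 m/d → t_C = 129/0.04717 = 2735 d
Total t = 6281 + 4672 + 2735 = 13690 d
   = 13690 / 365 = 37.5 yr

37.5 years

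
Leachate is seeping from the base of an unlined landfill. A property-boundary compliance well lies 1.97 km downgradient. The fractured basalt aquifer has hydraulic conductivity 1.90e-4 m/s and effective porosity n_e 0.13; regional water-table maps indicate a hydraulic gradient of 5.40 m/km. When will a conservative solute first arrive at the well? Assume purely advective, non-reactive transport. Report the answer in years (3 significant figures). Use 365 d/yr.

K = 1.90e-4 m/s × 86400 s/d = 16.42 m/d
Darcy flux q = K·i = 16.42 × 0.0054 = 0.08865 m/d
Seepage velocity v = q / n = 0.08865 / 0.13 = 0.6819 m/d
L = 1.97 km = 1970 m
t = L / v = 1970 / 0.6819 = 2889 d
   = 2889 / 365 = 7.92 yr

7.92 years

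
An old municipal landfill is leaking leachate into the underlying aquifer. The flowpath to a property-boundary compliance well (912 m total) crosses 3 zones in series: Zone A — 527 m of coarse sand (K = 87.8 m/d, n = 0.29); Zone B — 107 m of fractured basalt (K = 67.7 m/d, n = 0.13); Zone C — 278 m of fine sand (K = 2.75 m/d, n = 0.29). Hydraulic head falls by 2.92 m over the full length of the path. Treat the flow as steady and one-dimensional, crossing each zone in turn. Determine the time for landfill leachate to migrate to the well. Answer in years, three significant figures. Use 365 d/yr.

25.2 years

Continuity: the same q passes through each zone, so ΔH = q·Σ(L_j/K_j) — the zones act as resistances in series.
Σ(L/K) = 527/87.8 + 107/67.7 + 278/2.75 = 6.002 + 1.581 + 101.1 = 108.7 d
q = ΔH / Σ(L/K) = 2.92 / 108.7 = 0.02687 m/d (same in every zone)
Zone A: v = q/n = 0.02687/0.29 = 0.09265 m/d → t_A = 527/0.09265 = 5688 d
Zone B: v = q/n = 0.02687/0.13 = 0.2067 m/d → t_B = 107/0.2067 = 517.7 d
Zone C: v = q/n = 0.02687/0.29 = 0.09265 m/d → t_C = 278/0.09265 = 3000 d
Total t = 5688 + 517.7 + 3000 = 9206 d
   = 9206 / 365 = 25.2 yr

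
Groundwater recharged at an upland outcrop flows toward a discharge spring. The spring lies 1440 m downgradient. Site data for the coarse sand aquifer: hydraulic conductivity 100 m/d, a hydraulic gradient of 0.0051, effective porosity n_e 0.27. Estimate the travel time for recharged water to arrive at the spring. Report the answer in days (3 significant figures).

762 days

Darcy flux q = K·i = 100 × 0.0051 = 0.5100 m/d
Seepage velocity v = q / n = 0.5100 / 0.27 = 1.889 m/d
t = L / v = 1440 / 1.889 = 762.4 d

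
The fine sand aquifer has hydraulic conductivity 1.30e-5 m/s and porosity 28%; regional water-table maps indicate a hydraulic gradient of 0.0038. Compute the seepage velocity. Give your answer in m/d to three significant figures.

K = 1.30e-5 m/s × 86400 s/d = 1.123 m/d
q = Ki = 1.123 × 0.0038 = 0.004268 m/d
v_s = q/n_e = 0.004268/0.28 = 0.01524 m/d

0.0152 m/d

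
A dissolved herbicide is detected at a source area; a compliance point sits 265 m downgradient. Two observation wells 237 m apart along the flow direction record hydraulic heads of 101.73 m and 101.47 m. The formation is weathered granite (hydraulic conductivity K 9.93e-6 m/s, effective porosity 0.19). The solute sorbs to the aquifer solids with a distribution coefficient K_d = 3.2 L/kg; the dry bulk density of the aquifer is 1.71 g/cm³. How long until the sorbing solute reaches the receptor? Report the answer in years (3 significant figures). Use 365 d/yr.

4370 years

Hydraulic gradient i = (101.73 − 101.47) / 237 = 0.26 / 237 = 0.001097
K = 9.93e-6 m/s × 86400 s/d = 0.8580 m/d
q = Ki = 0.8580 × 0.001097 = 9.412e-4 m/d
v = Ki/n = 0.8580·0.001097/0.19 = 0.004954 m/d
Retardation R = 1 + ρ_b·K_d/n = 1 + 1.71×3.2/0.19 = 29.80
Contaminant velocity v_c = v/R = 0.004954/29.80 = 1.662e-4 m/d
t = L/v_c = 265/1.662e-4 = 1.594e6 d
   = 1.594e6/365 = 4370 yr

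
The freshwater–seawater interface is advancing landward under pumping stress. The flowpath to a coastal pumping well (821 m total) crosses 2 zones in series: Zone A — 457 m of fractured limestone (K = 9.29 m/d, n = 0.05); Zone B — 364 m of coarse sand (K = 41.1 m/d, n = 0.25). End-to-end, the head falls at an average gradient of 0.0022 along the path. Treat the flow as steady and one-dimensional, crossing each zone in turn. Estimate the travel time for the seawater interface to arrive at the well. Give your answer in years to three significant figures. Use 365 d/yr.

For zones in series the flux q is common to all zones; the equivalent conductivity is the harmonic (thickness-weighted) mean, K_eq = L_total / Σ(L_j/K_j).
Σ(L/K) = 457/9.29 + 364/41.1 = 49.19 + 8.856 = 58.05 d
K_eq = L_total / Σ(L/K) = 821 / 58.05 = 14.14 m/d
q = K_eq · i = 14.14 × 0.0022 = 0.03112 m/d (same in every zone)
Zone A: v = q/n = 0.03112/0.05 = 0.6223 m/d → t_A = 457/0.6223 = 734.4 d
Zone B: v = q/n = 0.03112/0.25 = 0.1245 m/d → t_B = 364/0.1245 = 2925 d
Total t = 734.4 + 2925 = 3659 d
   = 3659 / 365 = 10.0 yr

10.0 years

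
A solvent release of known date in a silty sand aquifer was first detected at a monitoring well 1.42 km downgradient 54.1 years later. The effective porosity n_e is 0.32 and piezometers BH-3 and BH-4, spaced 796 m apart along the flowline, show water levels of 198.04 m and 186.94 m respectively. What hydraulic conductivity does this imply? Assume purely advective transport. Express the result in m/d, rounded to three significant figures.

Hydraulic gradient i = (198.04 − 186.94) / 796 = 11.10 / 796 = 0.01394
t = 54.1 years = 19750 d
L = 1.42 km = 1420 m
v = L / t = 1420 / 19750 = 0.07191 m/d
K = v · n / i = 0.07191 × 0.32 / 0.01394 = 1.65 m/d

1.65 m/d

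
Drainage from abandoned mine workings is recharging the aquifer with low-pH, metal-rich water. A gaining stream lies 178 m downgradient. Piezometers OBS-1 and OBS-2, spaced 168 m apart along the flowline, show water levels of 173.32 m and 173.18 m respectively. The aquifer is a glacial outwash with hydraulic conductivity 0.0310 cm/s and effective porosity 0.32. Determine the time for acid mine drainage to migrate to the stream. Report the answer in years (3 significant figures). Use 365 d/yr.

6.99 years

Hydraulic gradient i = (173.32 − 173.18) / 168 = 0.14 / 168 = 8.333e-4
K = 0.0310 cm/s × 864 = 26.78 m/d
Specific discharge q = 26.78 × 8.333e-4 = 0.02232 m/d
Seepage velocity v = q / n = 0.02232 / 0.32 = 0.06975 m/d
t = L / v = 178 / 0.06975 = 2552 d
   = 2552 / 365 = 6.99 yr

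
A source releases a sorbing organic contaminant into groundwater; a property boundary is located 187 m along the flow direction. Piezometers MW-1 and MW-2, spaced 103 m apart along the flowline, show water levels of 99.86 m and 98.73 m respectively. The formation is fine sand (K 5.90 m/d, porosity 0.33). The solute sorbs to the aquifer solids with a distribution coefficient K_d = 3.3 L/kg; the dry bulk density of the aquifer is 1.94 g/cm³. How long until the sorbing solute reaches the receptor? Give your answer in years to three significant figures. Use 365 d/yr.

Hydraulic gradient i = (99.86 − 98.73) / 103 = 1.13 / 103 = 0.01097
q = Ki = 5.90 × 0.01097 = 0.06473 m/d
Seepage velocity v = q / n = 0.06473 / 0.33 = 0.1961 m/d
Retardation R = 1 + ρ_b·K_d/n = 1 + 1.94×3.3/0.33 = 20.40
Contaminant velocity v_c = v/R = 0.1961/20.40 = 0.009615 m/d
t = L/v_c = 187/0.009615 = 19450 d
   = 19450/365 = 53.3 yr

53.3 years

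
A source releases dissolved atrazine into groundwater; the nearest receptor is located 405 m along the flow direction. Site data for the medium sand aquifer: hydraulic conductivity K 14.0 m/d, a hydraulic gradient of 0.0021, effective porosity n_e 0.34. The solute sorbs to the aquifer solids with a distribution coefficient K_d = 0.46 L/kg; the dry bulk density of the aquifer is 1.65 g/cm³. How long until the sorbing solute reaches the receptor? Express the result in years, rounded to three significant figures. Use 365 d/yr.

q = Ki = 14.0 × 0.0021 = 0.02940 m/d
Average linear velocity = 0.02940 / 0.34 = 0.08647 m/d
Retardation R = 1 + ρ_b·K_d/n = 1 + 1.65×0.46/0.34 = 3.232
Contaminant velocity v_c = v/R = 0.08647/3.232 = 0.02675 m/d
t = L/v_c = 405/0.02675 = 15140 d
   = 15140/365 = 41.5 yr

41.5 years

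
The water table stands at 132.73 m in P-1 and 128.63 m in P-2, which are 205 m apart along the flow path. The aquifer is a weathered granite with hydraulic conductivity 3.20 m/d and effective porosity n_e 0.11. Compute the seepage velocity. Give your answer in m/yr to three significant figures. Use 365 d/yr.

Hydraulic gradient i = (132.73 − 128.63) / 205 = 4.10 / 205 = 0.02000
Specific discharge q = 3.20 × 0.02000 = 0.06400 m/d
v = Ki/n = 3.20·0.02000/0.11 = 0.5818 m/d
   = 0.5818 × 365 = 212 m/yr

212 m/yr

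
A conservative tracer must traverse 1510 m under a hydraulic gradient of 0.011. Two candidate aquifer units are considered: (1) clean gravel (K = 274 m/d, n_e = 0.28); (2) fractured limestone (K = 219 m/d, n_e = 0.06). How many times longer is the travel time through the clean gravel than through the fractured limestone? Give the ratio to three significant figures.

3.73

Unit 1 (clean gravel): v = 274×0.011/0.28 = 10.76 m/d, t = 1510/10.76 = 140.3 d
Unit 2 (fractured limestone): v = 219×0.011/0.06 = 40.15 m/d, t = 1510/40.15 = 37.61 d
t(clean gravel) / t(fractured limestone) = 140.3/37.61 = 3.73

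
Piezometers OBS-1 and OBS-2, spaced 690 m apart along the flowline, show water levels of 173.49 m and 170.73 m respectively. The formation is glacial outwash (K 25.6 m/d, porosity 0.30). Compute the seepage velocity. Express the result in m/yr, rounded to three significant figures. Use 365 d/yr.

Hydraulic gradient i = (173.49 − 170.73) / 690 = 2.76 / 690 = 0.004000
q = Ki = 25.6 × 0.004000 = 0.1024 m/d
v_s = q/n_e = 0.1024/0.30 = 0.3413 m/d
   = 0.3413 × 365 = 125 m/yr

125 m/yr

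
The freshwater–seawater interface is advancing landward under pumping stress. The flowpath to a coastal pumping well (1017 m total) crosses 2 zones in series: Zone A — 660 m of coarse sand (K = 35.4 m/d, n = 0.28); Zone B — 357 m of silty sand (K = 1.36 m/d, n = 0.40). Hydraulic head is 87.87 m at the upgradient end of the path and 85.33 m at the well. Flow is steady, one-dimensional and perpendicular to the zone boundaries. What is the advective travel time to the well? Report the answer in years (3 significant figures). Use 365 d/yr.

99.3 years

Total head drop ΔH = 87.87 − 85.33 = 2.54 m
Continuity: the same q passes through each zone, so ΔH = q·Σ(L_j/K_j) — the zones act as resistances in series.
Σ(L/K) = 660/35.4 + 357/1.36 = 18.64 + 262.5 = 281.1 d
q = ΔH / Σ(L/K) = 2.54 / 281.1 = 0.009035 m/d (same in every zone)
Zone A: v = q/n = 0.009035/0.28 = 0.03227 m/d → t_A = 660/0.03227 = 20450 d
Zone B: v = q/n = 0.009035/0.40 = 0.02259 m/d → t_B = 357/0.02259 = 15810 d
Total t = 20450 + 15810 = 36260 d
   = 36260 / 365 = 99.3 yr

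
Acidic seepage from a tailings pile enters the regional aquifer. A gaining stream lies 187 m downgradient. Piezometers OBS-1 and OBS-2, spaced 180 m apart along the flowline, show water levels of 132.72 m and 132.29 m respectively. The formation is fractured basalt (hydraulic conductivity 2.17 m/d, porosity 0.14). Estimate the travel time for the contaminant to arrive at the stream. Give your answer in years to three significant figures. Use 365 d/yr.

13.8 years

Hydraulic gradient i = (132.72 − 132.29) / 180 = 0.43 / 180 = 0.002389
q = Ki = 2.17 × 0.002389 = 0.005184 m/d
v = Ki/n = 2.17·0.002389/0.14 = 0.03703 m/d
t = L / v = 187 / 0.03703 = 5050 d
   = 5050 / 365 = 13.8 yr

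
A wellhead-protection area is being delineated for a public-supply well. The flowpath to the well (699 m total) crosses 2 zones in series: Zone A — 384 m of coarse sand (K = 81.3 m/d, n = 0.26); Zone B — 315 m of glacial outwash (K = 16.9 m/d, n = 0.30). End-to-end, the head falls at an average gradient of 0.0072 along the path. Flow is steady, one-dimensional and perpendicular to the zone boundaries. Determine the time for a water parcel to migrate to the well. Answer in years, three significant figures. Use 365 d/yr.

Continuity: the same q passes through each zone, so ΔH = q·Σ(L_j/K_j) — the zones act as resistances in series.
Σ(L/K) = 384/81.3 + 315/16.9 = 4.723 + 18.64 = 23.36 d
K_eq = L_total / Σ(L/K) = 699 / 23.36 = 29.92 m/d
q = K_eq · i = 29.92 × 0.0072 = 0.2154 m/d (same in every zone)
Zone A: v = q/n = 0.2154/0.26 = 0.8286 m/d → t_A = 384/0.8286 = 463.5 d
Zone B: v = q/n = 0.2154/0.30 = 0.7181 m/d → t_B = 315/0.7181 = 438.7 d
Total t = 463.5 + 438.7 = 902.1 d
   = 902.1 / 365 = 2.47 yr

2.47 years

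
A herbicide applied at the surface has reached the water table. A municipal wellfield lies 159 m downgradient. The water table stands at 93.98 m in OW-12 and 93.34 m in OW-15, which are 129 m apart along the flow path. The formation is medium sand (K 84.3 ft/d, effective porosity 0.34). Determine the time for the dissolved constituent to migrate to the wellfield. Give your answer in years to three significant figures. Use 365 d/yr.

Hydraulic gradient i = (93.98 − 93.34) / 129 = 0.64 / 129 = 0.004961
K = 84.3 ft/d × 0.3048 = 25.69 m/d
Specific discharge q = 25.69 × 0.004961 = 0.1275 m/d
Seepage velocity v = q / n = 0.1275 / 0.34 = 0.3749 m/d
t = L / v = 159 / 0.3749 = 424.1 d
   = 424.1 / 365 = 1.16 yr

1.16 years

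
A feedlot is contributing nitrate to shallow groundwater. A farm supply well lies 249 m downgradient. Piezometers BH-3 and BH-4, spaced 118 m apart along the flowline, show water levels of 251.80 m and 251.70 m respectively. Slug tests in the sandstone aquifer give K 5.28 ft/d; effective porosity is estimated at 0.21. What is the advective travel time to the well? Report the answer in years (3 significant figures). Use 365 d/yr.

Hydraulic gradient i = (251.80 − 251.70) / 118 = 0.10 / 118 = 8.475e-4
K = 5.28 ft/d × 0.3048 = 1.609 m/d
q = Ki = 1.609 × 8.475e-4 = 0.001364 m/d
Average linear velocity = 0.001364 / 0.21 = 0.006495 m/d
t = L / v = 249 / 0.006495 = 38340 d
   = 38340 / 365 = 105 yr

105 years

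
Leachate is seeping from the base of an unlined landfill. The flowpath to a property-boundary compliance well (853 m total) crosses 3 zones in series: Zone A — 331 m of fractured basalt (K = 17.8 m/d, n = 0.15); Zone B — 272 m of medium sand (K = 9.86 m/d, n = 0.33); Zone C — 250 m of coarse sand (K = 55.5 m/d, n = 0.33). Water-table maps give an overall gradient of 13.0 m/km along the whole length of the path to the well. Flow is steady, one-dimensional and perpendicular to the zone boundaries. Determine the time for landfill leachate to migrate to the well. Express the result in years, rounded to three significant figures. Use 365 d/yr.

Continuity: the same q passes through each zone, so ΔH = q·Σ(L_j/K_j) — the zones act as resistances in series.
Σ(L/K) = 331/17.8 + 272/9.86 + 250/55.5 = 18.60 + 27.59 + 4.505 = 50.69 d
K_eq = L_total / Σ(L/K) = 853 / 50.69 = 16.83 m/d
q = K_eq · i = 16.83 × 0.013 = 0.2188 m/d (same in every zone)
Zone A: v = q/n = 0.2188/0.15 = 1.459 m/d → t_A = 331/1.459 = 226.9 d
Zone B: v = q/n = 0.2188/0.33 = 0.6630 m/d → t_B = 272/0.6630 = 410.3 d
Zone C: v = q/n = 0.2188/0.33 = 0.6630 m/d → t_C = 250/0.6630 = 377.1 d
Total t = 226.9 + 410.3 + 377.1 = 1014 d
   = 1014 / 365 = 2.78 yr

2.78 years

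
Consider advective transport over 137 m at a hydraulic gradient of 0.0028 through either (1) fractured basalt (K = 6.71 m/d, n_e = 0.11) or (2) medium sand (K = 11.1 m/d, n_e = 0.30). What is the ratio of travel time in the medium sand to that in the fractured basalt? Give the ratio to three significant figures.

Unit 1 (fractured basalt): v = 6.71×0.0028/0.11 = 0.1708 m/d, t = 137/0.1708 = 802.1 d
Unit 2 (medium sand): v = 11.1×0.0028/0.30 = 0.1036 m/d, t = 137/0.1036 = 1322 d
t(medium sand) / t(fractured basalt) = 1322/802.1 = 1.65

1.65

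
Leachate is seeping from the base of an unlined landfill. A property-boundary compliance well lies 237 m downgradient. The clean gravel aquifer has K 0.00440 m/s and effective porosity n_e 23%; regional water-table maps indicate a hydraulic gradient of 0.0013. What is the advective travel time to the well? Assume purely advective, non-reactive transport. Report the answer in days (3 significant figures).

K = 0.00440 m/s × 86400 s/d = 380.2 m/d
Darcy flux q = K·i = 380.2 × 0.0013 = 0.4942 m/d
Average linear velocity = 0.4942 / 0.23 = 2.149 m/d
t = L / v = 237 / 2.149 = 110.3 d

110 days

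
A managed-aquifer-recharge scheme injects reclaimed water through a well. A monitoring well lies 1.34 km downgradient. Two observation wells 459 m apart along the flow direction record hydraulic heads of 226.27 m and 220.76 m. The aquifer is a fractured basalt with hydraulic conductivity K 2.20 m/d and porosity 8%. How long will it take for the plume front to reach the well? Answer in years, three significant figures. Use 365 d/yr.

11.1 years

Hydraulic gradient i = (226.27 − 220.76) / 459 = 5.51 / 459 = 0.01200
Darcy flux q = K·i = 2.20 × 0.01200 = 0.02641 m/d
Average linear velocity = 0.02641 / 0.08 = 0.3301 m/d
L = 1.34 km = 1340 m
t = L / v = 1340 / 0.3301 = 4059 d
   = 4059 / 365 = 11.1 yr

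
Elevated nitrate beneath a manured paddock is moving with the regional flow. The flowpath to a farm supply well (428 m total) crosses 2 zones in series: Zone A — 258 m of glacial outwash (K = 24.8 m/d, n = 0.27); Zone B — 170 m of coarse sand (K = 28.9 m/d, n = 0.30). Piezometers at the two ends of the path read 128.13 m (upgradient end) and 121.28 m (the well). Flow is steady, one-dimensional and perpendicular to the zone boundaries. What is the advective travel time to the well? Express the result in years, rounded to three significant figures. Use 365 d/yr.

Total head drop ΔH = 128.13 − 121.28 = 6.85 m
Continuity: the same q passes through each zone, so ΔH = q·Σ(L_j/K_j) — the zones act as resistances in series.
Σ(L/K) = 258/24.8 + 170/28.9 = 10.40 + 5.882 = 16.29 d
q = ΔH / Σ(L/K) = 6.85 / 16.29 = 0.4206 m/d (same in every zone)
Zone A: v = q/n = 0.4206/0.27 = 1.558 m/d → t_A = 258/1.558 = 165.6 d
Zone B: v = q/n = 0.4206/0.30 = 1.402 m/d → t_B = 170/1.402 = 121.3 d
Total t = 165.6 + 121.3 = 286.9 d
   = 286.9 / 365 = 0.786 yr

0.786 years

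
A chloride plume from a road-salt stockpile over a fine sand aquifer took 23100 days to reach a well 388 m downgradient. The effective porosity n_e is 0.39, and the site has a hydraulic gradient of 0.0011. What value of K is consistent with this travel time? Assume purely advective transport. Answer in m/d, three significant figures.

5.96 m/d

v = L / t = 388 / 23100 = 0.01680 m/d
K = v · n / i = 0.01680 × 0.39 / 0.0011 = 5.96 m/d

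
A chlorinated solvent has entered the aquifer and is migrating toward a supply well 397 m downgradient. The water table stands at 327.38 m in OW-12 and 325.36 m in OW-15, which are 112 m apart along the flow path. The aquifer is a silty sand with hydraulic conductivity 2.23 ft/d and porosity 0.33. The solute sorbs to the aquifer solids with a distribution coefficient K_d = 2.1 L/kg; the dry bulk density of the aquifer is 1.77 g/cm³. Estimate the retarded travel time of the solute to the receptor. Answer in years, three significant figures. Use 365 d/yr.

359 years

Hydraulic gradient i = (327.38 − 325.36) / 112 = 2.02 / 112 = 0.01804
K = 2.23 ft/d × 0.3048 = 0.6797 m/d
q = Ki = 0.6797 × 0.01804 = 0.01226 m/d
Seepage velocity v = q / n = 0.01226 / 0.33 = 0.03715 m/d
Retardation R = 1 + ρ_b·K_d/n = 1 + 1.77×2.1/0.33 = 12.26
Contaminant velocity v_c = v/R = 0.03715/12.26 = 0.003029 m/d
t = L/v_c = 397/0.003029 = 131100 d
   = 131100/365 = 359 yr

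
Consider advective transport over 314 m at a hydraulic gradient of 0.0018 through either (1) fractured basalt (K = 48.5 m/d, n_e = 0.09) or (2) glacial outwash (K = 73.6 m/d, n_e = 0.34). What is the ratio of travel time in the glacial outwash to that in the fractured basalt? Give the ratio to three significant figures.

Unit 1 (fractured basalt): v = 48.5×0.0018/0.09 = 0.9700 m/d, t = 314/0.9700 = 323.7 d
Unit 2 (glacial outwash): v = 73.6×0.0018/0.34 = 0.3896 m/d, t = 314/0.3896 = 805.9 d
t(glacial outwash) / t(fractured basalt) = 805.9/323.7 = 2.49

2.49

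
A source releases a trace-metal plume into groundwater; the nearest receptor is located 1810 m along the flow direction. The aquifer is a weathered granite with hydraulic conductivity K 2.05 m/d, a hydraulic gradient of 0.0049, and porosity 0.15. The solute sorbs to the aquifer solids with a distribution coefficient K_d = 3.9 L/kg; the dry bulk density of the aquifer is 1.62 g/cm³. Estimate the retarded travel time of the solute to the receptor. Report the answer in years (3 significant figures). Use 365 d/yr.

3190 years

Specific discharge q = 2.05 × 0.0049 = 0.01004 m/d
v_s = q/n_e = 0.01004/0.15 = 0.06697 m/d
Retardation R = 1 + ρ_b·K_d/n = 1 + 1.62×3.9/0.15 = 43.12
Contaminant velocity v_c = v/R = 0.06697/43.12 = 0.001553 m/d
t = L/v_c = 1810/0.001553 = 1.165e6 d
   = 1.165e6/365 = 3190 yr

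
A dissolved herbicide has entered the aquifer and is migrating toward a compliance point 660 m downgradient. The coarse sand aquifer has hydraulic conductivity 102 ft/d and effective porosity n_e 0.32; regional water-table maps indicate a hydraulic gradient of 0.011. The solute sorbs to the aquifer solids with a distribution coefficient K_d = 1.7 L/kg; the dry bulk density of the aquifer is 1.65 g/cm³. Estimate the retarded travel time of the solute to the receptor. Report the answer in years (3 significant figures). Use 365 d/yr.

K = 102 ft/d × 0.3048 = 31.09 m/d
q = Ki = 31.09 × 0.011 = 0.3420 m/d
v = Ki/n = 31.09·0.011/0.32 = 1.069 m/d
Retardation R = 1 + ρ_b·K_d/n = 1 + 1.65×1.7/0.32 = 9.766
Contaminant velocity v_c = v/R = 1.069/9.766 = 0.1094 m/d
t = L/v_c = 660/0.1094 = 6031 d
   = 6031/365 = 16.5 yr

16.5 years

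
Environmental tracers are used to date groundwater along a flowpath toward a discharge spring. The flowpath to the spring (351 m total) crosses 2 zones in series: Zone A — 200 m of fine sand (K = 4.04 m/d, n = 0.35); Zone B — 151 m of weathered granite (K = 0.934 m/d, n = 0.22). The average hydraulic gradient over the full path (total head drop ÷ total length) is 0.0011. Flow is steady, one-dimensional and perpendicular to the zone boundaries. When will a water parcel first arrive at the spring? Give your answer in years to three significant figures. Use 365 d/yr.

For zones in series the flux q is common to all zones; the equivalent conductivity is the harmonic (thickness-weighted) mean, K_eq = L_total / Σ(L_j/K_j).
Σ(L/K) = 200/4.04 + 151/0.934 = 49.50 + 161.7 = 211.2 d
K_eq = L_total / Σ(L/K) = 351 / 211.2 = 1.662 m/d
q = K_eq · i = 1.662 × 0.0011 = 0.001828 m/d (same in every zone)
Zone A: v = q/n = 0.001828/0.35 = 0.005224 m/d → t_A = 200/0.005224 = 38290 d
Zone B: v = q/n = 0.001828/0.22 = 0.008311 m/d → t_B = 151/0.008311 = 18170 d
Total t = 38290 + 18170 = 56460 d
   = 56460 / 365 = 155 yr

155 years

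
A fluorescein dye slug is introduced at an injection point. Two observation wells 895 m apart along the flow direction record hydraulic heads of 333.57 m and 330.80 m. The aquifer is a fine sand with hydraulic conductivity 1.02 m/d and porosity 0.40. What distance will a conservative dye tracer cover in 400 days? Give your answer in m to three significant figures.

Hydraulic gradient i = (333.57 − 330.80) / 895 = 2.77 / 895 = 0.003095
q = Ki = 1.02 × 0.003095 = 0.003157 m/d
v = Ki/n = 1.02·0.003095/0.40 = 0.007892 m/d
L = v × T = 0.007892 × 400 = 3.157 m

3.16 m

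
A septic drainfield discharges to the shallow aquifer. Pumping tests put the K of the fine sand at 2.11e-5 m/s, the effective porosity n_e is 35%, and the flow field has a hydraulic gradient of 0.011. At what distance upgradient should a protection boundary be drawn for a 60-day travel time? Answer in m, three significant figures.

K = 2.11e-5 m/s × 86400 s/d = 1.823 m/d
q = Ki = 1.823 × 0.011 = 0.02005 m/d
Average linear velocity = 0.02005 / 0.35 = 0.05730 m/d
L = v × T = 0.05730 × 60 = 3.438 m

3.44 m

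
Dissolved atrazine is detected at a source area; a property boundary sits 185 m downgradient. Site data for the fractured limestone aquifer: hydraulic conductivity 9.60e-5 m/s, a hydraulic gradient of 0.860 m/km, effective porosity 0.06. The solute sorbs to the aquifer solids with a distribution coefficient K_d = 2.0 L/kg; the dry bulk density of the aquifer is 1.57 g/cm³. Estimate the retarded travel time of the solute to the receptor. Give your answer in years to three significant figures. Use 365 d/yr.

227 years

K = 9.60e-5 m/s × 86400 s/d = 8.294 m/d
Darcy flux q = K·i = 8.294 × 8.6e-4 = 0.007133 m/d
v_s = q/n_e = 0.007133/0.06 = 0.1189 m/d
Retardation R = 1 + ρ_b·K_d/n = 1 + 1.57×2.0/0.06 = 53.33
Contaminant velocity v_c = v/R = 0.1189/53.33 = 0.002229 m/d
t = L/v_c = 185/0.002229 = 82990 d
   = 82990/365 = 227 yr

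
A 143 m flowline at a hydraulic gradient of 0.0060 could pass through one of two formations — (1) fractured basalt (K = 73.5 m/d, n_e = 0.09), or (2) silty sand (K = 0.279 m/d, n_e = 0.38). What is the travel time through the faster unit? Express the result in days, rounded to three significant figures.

29.2 days

Unit 1 (fractured basalt): v = 73.5×0.0060/0.09 = 4.900 m/d, t = 143/4.900 = 29.18 d
Unit 2 (silty sand): v = 0.279×0.0060/0.38 = 0.004405 m/d, t = 143/0.004405 = 32460 d
Faster unit: t = 29.2 d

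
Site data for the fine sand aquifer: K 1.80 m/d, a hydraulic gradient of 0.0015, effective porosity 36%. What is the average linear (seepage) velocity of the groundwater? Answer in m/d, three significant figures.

0.00750 m/d

Darcy flux q = K·i = 1.80 × 0.0015 = 0.002700 m/d
v = Ki/n = 1.80·0.0015/0.36 = 0.007500 m/d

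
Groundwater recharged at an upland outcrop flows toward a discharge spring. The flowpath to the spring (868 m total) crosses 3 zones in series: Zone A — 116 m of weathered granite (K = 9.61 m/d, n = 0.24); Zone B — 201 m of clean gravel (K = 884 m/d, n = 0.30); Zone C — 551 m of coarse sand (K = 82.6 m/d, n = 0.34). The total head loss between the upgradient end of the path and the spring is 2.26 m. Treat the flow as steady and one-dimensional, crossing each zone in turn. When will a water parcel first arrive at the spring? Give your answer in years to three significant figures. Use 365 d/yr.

Steady 1-D flow in series ⇒ the Darcy flux q is identical in every zone and the zone head losses add (resistances L/K in series).
Σ(L/K) = 116/9.61 + 201/884 + 551/82.6 = 12.07 + 0.2274 + 6.671 = 18.97 d
q = ΔH / Σ(L/K) = 2.26 / 18.97 = 0.1191 m/d (same in every zone)
Zone A: v = q/n = 0.1191/0.24 = 0.4964 m/d → t_A = 116/0.4964 = 233.7 d
Zone B: v = q/n = 0.1191/0.30 = 0.3971 m/d → t_B = 201/0.3971 = 506.1 d
Zone C: v = q/n = 0.1191/0.34 = 0.3504 m/d → t_C = 551/0.3504 = 1572 d
Total t = 233.7 + 506.1 + 1572 = 2312 d
   = 2312 / 365 = 6.33 yr

6.33 years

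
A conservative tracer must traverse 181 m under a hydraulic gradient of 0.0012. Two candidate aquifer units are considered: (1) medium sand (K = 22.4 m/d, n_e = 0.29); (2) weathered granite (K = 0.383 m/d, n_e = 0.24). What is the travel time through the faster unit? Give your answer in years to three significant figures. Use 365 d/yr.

Unit 1 (medium sand): v = 22.4×0.0012/0.29 = 0.09269 m/d, t = 181/0.09269 = 1953 d
Unit 2 (weathered granite): v = 0.383×0.0012/0.24 = 0.001915 m/d, t = 181/0.001915 = 94520 d
Faster: 1953 d / 365 = 5.35 yr

5.35 years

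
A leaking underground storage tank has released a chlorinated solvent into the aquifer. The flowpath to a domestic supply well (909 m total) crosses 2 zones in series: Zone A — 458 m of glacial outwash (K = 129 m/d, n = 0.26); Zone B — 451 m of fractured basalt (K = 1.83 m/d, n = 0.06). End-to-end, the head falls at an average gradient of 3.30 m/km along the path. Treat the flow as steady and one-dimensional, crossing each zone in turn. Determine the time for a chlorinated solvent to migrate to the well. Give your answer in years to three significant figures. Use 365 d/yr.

Continuity: the same q passes through each zone, so ΔH = q·Σ(L_j/K_j) — the zones act as resistances in series.
Σ(L/K) = 458/129 + 451/1.83 = 3.550 + 246.4 = 250.0 d
K_eq = L_total / Σ(L/K) = 909 / 250.0 = 3.636 m/d
q = K_eq · i = 3.636 × 0.0033 = 0.01200 m/d (same in every zone)
Zone A: v = q/n = 0.01200/0.26 = 0.04615 m/d → t_A = 458/0.04615 = 9924 d
Zone B: v = q/n = 0.01200/0.06 = 0.2000 m/d → t_B = 451/0.2000 = 2255 d
Total t = 9924 + 2255 = 12180 d
   = 12180 / 365 = 33.4 yr

33.4 years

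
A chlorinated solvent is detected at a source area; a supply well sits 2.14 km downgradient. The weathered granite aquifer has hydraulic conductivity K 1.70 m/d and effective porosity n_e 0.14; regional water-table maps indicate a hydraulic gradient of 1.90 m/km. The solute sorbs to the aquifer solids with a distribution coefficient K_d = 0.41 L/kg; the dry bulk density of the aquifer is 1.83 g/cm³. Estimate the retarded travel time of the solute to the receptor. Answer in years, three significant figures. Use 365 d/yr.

q = Ki = 1.70 × 0.0019 = 0.003230 m/d
Seepage velocity v = q / n = 0.003230 / 0.14 = 0.02307 m/d
Retardation R = 1 + ρ_b·K_d/n = 1 + 1.83×0.41/0.14 = 6.359
Contaminant velocity v_c = v/R = 0.02307/6.359 = 0.003628 m/d
L = 2.14 km = 2140 m
t = L/v_c = 2140/0.003628 = 589900 d
   = 589900/365 = 1620 yr

1620 years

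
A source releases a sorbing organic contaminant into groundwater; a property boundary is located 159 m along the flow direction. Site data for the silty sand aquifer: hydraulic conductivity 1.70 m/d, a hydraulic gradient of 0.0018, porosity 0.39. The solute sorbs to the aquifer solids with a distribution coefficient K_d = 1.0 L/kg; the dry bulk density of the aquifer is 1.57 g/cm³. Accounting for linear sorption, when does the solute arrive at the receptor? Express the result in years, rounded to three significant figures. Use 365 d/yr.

Specific discharge q = 1.70 × 0.0018 = 0.003060 m/d
v = Ki/n = 1.70·0.0018/0.39 = 0.007846 m/d
Retardation R = 1 + ρ_b·K_d/n = 1 + 1.57×1.0/0.39 = 5.026
Contaminant velocity v_c = v/R = 0.007846/5.026 = 0.001561 m/d
t = L/v_c = 159/0.001561 = 101800 d
   = 101800/365 = 279 yr

279 years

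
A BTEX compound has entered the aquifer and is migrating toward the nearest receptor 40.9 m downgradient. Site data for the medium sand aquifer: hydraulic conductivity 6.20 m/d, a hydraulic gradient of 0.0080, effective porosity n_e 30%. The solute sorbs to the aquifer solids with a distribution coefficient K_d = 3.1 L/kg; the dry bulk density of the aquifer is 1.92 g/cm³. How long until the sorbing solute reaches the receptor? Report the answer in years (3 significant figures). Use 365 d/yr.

Darcy flux q = K·i = 6.20 × 0.0080 = 0.04960 m/d
Average linear velocity = 0.04960 / 0.30 = 0.1653 m/d
Retardation R = 1 + ρ_b·K_d/n = 1 + 1.92×3.1/0.30 = 20.84
Contaminant velocity v_c = v/R = 0.1653/20.84 = 0.007933 m/d
t = L/v_c = 40.9/0.007933 = 5155 d
   = 5155/365 = 14.1 yr

14.1 years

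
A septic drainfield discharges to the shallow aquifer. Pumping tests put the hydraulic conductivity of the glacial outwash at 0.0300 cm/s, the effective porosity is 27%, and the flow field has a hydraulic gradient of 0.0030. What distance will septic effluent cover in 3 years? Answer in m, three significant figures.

K = 0.0300 cm/s × 864 = 25.92 m/d
Darcy flux q = K·i = 25.92 × 0.0030 = 0.07776 m/d
Seepage velocity v = q / n = 0.07776 / 0.27 = 0.2880 m/d
T = 3 yr × 365 = 1095 d
L = v × T = 0.2880 × 1095 = 315.4 m

315 m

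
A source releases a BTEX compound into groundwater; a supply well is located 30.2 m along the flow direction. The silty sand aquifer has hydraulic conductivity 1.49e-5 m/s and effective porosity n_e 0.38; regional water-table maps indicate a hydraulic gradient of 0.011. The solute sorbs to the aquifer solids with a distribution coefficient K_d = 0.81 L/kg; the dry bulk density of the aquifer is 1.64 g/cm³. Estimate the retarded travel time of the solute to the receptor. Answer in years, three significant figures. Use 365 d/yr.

9.98 years

K = 1.49e-5 m/s × 86400 s/d = 1.287 m/d
Darcy flux q = K·i = 1.287 × 0.011 = 0.01416 m/d
v_s = q/n_e = 0.01416/0.38 = 0.03727 m/d
Retardation R = 1 + ρ_b·K_d/n = 1 + 1.64×0.81/0.38 = 4.496
Contaminant velocity v_c = v/R = 0.03727/4.496 = 0.008289 m/d
t = L/v_c = 30.2/0.008289 = 3643 d
   = 3643/365 = 9.98 yr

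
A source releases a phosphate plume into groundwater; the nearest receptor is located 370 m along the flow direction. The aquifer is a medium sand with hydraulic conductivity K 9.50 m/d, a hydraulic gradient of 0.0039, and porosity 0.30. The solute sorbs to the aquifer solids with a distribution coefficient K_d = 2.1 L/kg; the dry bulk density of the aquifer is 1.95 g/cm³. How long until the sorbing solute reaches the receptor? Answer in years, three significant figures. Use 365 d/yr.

Darcy flux q = K·i = 9.50 × 0.0039 = 0.03705 m/d
v_s = q/n_e = 0.03705/0.30 = 0.1235 m/d
Retardation R = 1 + ρ_b·K_d/n = 1 + 1.95×2.1/0.30 = 14.65
Contaminant velocity v_c = v/R = 0.1235/14.65 = 0.008430 m/d
t = L/v_c = 370/0.008430 = 43890 d
   = 43890/365 = 120 yr

120 years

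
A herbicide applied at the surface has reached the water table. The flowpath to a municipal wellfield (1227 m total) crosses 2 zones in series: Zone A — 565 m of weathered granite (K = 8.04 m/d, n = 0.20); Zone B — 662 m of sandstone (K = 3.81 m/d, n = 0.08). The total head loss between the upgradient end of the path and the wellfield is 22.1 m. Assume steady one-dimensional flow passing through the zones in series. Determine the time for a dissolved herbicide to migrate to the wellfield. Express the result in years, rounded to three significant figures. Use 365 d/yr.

Steady 1-D flow in series ⇒ the Darcy flux q is identical in every zone and the zone head losses add (resistances L/K in series).
Σ(L/K) = 565/8.04 + 662/3.81 = 70.27 + 173.8 = 244.0 d
q = ΔH / Σ(L/K) = 22.1 / 244.0 = 0.09056 m/d (same in every zone)
Zone A: v = q/n = 0.09056/0.20 = 0.4528 m/d → t_A = 565/0.4528 = 1248 d
Zone B: v = q/n = 0.09056/0.08 = 1.132 m/d → t_B = 662/1.132 = 584.8 d
Total t = 1248 + 584.8 = 1833 d
   = 1833 / 365 = 5.02 yr

5.02 years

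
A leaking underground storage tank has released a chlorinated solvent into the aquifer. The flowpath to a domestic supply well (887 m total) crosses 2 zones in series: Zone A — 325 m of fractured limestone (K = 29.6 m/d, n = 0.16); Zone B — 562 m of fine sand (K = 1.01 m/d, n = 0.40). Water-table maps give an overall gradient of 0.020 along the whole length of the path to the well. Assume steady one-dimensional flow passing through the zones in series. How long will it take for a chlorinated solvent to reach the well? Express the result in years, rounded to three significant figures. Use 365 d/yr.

Steady 1-D flow in series ⇒ the Darcy flux q is identical in every zone and the zone head losses add (resistances L/K in series).
Σ(L/K) = 325/29.6 + 562/1.01 = 10.98 + 556.4 = 567.4 d
K_eq = L_total / Σ(L/K) = 887 / 567.4 = 1.563 m/d
q = K_eq · i = 1.563 × 0.020 = 0.03126 m/d (same in every zone)
Zone A: v = q/n = 0.03126/0.16 = 0.1954 m/d → t_A = 325/0.1954 = 1663 d
Zone B: v = q/n = 0.03126/0.40 = 0.07816 m/d → t_B = 562/0.07816 = 7190 d
Total t = 1663 + 7190 = 8853 d
   = 8853 / 365 = 24.3 yr

24.3 years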